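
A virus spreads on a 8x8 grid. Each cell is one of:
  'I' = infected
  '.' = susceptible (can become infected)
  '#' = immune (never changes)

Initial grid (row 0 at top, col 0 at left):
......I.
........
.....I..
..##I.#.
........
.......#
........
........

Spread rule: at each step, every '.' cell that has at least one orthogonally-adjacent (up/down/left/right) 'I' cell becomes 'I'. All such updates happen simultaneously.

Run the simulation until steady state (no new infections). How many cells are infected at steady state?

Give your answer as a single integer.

Step 0 (initial): 3 infected
Step 1: +8 new -> 11 infected
Step 2: +8 new -> 19 infected
Step 3: +9 new -> 28 infected
Step 4: +10 new -> 38 infected
Step 5: +10 new -> 48 infected
Step 6: +8 new -> 56 infected
Step 7: +3 new -> 59 infected
Step 8: +1 new -> 60 infected
Step 9: +0 new -> 60 infected

Answer: 60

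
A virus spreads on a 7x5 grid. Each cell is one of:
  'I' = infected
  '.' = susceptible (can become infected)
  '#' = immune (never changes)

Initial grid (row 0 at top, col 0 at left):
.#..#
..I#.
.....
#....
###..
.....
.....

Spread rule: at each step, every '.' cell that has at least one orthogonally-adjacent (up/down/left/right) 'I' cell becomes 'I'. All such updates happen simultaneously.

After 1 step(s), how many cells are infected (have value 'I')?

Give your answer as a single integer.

Step 0 (initial): 1 infected
Step 1: +3 new -> 4 infected

Answer: 4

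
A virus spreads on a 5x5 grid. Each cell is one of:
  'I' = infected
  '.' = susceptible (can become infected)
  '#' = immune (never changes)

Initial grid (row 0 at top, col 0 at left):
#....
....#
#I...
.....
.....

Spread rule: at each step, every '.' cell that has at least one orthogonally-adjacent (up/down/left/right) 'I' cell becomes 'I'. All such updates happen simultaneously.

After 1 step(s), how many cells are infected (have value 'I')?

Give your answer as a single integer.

Step 0 (initial): 1 infected
Step 1: +3 new -> 4 infected

Answer: 4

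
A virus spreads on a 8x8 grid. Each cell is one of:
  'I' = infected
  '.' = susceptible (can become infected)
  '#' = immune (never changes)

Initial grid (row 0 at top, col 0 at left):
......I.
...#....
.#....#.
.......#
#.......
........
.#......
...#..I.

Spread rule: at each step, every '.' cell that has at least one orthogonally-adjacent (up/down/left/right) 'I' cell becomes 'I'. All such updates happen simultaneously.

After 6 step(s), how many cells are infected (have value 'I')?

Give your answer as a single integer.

Step 0 (initial): 2 infected
Step 1: +6 new -> 8 infected
Step 2: +7 new -> 15 infected
Step 3: +8 new -> 23 infected
Step 4: +8 new -> 31 infected
Step 5: +7 new -> 38 infected
Step 6: +7 new -> 45 infected

Answer: 45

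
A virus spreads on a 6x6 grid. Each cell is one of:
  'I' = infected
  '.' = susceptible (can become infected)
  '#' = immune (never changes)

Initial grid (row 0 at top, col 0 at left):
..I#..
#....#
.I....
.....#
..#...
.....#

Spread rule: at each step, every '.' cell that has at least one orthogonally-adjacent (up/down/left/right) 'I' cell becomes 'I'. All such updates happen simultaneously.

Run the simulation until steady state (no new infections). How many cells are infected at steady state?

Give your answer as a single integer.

Step 0 (initial): 2 infected
Step 1: +6 new -> 8 infected
Step 2: +6 new -> 14 infected
Step 3: +5 new -> 19 infected
Step 4: +6 new -> 25 infected
Step 5: +3 new -> 28 infected
Step 6: +2 new -> 30 infected
Step 7: +0 new -> 30 infected

Answer: 30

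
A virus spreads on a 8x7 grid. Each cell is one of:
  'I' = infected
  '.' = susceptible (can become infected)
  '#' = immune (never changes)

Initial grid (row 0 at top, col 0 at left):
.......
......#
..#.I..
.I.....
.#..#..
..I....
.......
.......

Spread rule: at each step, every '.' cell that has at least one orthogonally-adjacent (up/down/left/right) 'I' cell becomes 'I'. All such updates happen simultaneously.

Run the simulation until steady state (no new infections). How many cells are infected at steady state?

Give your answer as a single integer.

Answer: 52

Derivation:
Step 0 (initial): 3 infected
Step 1: +11 new -> 14 infected
Step 2: +15 new -> 29 infected
Step 3: +12 new -> 41 infected
Step 4: +8 new -> 49 infected
Step 5: +2 new -> 51 infected
Step 6: +1 new -> 52 infected
Step 7: +0 new -> 52 infected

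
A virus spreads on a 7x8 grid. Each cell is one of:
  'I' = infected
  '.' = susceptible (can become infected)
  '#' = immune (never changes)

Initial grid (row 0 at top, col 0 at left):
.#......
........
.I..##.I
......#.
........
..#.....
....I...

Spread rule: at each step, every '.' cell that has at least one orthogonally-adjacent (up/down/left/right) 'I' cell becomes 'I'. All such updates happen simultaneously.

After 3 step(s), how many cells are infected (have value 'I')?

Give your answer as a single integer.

Answer: 44

Derivation:
Step 0 (initial): 3 infected
Step 1: +10 new -> 13 infected
Step 2: +14 new -> 27 infected
Step 3: +17 new -> 44 infected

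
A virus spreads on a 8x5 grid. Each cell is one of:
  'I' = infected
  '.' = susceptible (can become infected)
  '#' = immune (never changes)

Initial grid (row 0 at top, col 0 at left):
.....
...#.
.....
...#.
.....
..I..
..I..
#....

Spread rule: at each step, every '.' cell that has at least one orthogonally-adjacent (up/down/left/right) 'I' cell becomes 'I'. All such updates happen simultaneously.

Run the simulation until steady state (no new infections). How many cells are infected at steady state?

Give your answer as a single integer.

Answer: 37

Derivation:
Step 0 (initial): 2 infected
Step 1: +6 new -> 8 infected
Step 2: +9 new -> 17 infected
Step 3: +5 new -> 22 infected
Step 4: +5 new -> 27 infected
Step 5: +4 new -> 31 infected
Step 6: +4 new -> 35 infected
Step 7: +2 new -> 37 infected
Step 8: +0 new -> 37 infected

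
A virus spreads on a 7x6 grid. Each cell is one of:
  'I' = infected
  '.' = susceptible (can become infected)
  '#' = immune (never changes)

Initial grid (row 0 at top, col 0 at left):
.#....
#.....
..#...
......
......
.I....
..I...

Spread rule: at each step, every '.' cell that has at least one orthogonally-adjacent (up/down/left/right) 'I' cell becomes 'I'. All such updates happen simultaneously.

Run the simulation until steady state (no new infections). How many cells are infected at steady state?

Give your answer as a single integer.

Answer: 38

Derivation:
Step 0 (initial): 2 infected
Step 1: +5 new -> 7 infected
Step 2: +6 new -> 13 infected
Step 3: +6 new -> 19 infected
Step 4: +5 new -> 24 infected
Step 5: +4 new -> 28 infected
Step 6: +4 new -> 32 infected
Step 7: +3 new -> 35 infected
Step 8: +2 new -> 37 infected
Step 9: +1 new -> 38 infected
Step 10: +0 new -> 38 infected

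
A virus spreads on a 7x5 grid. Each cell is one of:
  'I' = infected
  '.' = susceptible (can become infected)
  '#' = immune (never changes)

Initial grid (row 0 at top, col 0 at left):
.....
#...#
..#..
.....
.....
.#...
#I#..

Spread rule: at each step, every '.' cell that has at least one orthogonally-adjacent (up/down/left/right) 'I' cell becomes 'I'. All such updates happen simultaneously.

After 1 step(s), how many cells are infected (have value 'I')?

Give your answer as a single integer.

Step 0 (initial): 1 infected
Step 1: +0 new -> 1 infected

Answer: 1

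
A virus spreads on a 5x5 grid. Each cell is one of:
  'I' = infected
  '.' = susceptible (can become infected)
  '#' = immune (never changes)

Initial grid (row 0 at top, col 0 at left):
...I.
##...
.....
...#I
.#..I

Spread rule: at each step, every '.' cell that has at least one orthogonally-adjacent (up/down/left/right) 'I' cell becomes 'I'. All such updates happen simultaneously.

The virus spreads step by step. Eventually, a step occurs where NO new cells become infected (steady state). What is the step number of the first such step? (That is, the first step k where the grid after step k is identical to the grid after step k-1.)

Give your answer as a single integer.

Step 0 (initial): 3 infected
Step 1: +5 new -> 8 infected
Step 2: +5 new -> 13 infected
Step 3: +3 new -> 16 infected
Step 4: +2 new -> 18 infected
Step 5: +2 new -> 20 infected
Step 6: +1 new -> 21 infected
Step 7: +0 new -> 21 infected

Answer: 7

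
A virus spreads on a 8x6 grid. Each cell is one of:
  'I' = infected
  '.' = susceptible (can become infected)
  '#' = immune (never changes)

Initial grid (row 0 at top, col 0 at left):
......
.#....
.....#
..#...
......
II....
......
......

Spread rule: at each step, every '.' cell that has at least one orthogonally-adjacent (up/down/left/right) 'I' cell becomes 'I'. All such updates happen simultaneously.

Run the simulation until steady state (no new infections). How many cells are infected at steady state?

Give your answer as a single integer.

Answer: 45

Derivation:
Step 0 (initial): 2 infected
Step 1: +5 new -> 7 infected
Step 2: +7 new -> 14 infected
Step 3: +6 new -> 20 infected
Step 4: +7 new -> 27 infected
Step 5: +7 new -> 34 infected
Step 6: +6 new -> 40 infected
Step 7: +2 new -> 42 infected
Step 8: +2 new -> 44 infected
Step 9: +1 new -> 45 infected
Step 10: +0 new -> 45 infected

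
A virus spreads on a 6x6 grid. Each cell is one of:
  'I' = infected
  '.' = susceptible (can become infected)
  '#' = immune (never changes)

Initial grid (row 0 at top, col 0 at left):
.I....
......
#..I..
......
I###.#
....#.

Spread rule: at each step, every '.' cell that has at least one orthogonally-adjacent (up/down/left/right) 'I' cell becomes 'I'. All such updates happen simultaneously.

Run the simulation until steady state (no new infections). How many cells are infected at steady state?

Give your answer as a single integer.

Step 0 (initial): 3 infected
Step 1: +9 new -> 12 infected
Step 2: +10 new -> 22 infected
Step 3: +5 new -> 27 infected
Step 4: +2 new -> 29 infected
Step 5: +0 new -> 29 infected

Answer: 29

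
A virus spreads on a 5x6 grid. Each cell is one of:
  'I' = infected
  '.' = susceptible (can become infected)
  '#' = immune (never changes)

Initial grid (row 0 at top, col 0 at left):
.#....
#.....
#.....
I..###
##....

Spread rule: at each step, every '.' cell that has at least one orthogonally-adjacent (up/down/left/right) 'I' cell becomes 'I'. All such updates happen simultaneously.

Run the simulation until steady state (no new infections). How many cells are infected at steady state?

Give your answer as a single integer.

Answer: 21

Derivation:
Step 0 (initial): 1 infected
Step 1: +1 new -> 2 infected
Step 2: +2 new -> 4 infected
Step 3: +3 new -> 7 infected
Step 4: +3 new -> 10 infected
Step 5: +4 new -> 14 infected
Step 6: +4 new -> 18 infected
Step 7: +2 new -> 20 infected
Step 8: +1 new -> 21 infected
Step 9: +0 new -> 21 infected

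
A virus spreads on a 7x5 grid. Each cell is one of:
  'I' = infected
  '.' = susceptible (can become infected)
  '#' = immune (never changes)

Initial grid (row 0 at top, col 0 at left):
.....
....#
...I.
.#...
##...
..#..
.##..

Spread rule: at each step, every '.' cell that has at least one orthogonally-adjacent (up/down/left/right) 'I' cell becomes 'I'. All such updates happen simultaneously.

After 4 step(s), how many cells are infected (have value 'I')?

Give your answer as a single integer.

Step 0 (initial): 1 infected
Step 1: +4 new -> 5 infected
Step 2: +6 new -> 11 infected
Step 3: +7 new -> 18 infected
Step 4: +5 new -> 23 infected

Answer: 23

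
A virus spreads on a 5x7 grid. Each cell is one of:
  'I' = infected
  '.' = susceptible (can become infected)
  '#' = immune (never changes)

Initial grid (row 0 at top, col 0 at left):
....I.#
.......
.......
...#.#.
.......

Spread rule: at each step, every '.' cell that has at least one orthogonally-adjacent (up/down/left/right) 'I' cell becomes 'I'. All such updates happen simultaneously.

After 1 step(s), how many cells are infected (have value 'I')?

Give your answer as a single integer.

Answer: 4

Derivation:
Step 0 (initial): 1 infected
Step 1: +3 new -> 4 infected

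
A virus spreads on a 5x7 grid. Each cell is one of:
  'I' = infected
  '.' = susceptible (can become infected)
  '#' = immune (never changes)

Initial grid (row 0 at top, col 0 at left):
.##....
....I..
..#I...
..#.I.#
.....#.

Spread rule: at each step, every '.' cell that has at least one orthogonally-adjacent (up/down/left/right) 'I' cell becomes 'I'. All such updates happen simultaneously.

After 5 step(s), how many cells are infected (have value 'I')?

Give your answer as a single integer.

Answer: 27

Derivation:
Step 0 (initial): 3 infected
Step 1: +7 new -> 10 infected
Step 2: +6 new -> 16 infected
Step 3: +4 new -> 20 infected
Step 4: +3 new -> 23 infected
Step 5: +4 new -> 27 infected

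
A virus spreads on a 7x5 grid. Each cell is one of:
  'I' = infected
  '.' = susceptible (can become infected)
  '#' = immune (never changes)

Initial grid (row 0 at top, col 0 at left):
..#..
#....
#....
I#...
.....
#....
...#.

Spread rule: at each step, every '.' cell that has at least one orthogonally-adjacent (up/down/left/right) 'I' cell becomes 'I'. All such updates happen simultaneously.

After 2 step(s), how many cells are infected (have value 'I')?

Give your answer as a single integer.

Step 0 (initial): 1 infected
Step 1: +1 new -> 2 infected
Step 2: +1 new -> 3 infected

Answer: 3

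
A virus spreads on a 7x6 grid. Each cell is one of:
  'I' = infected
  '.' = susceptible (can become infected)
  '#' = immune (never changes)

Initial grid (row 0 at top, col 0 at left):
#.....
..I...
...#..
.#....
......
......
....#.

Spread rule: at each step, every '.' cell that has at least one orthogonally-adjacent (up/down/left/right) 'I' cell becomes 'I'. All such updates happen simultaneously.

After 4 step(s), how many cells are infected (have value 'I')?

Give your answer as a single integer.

Step 0 (initial): 1 infected
Step 1: +4 new -> 5 infected
Step 2: +6 new -> 11 infected
Step 3: +6 new -> 17 infected
Step 4: +7 new -> 24 infected

Answer: 24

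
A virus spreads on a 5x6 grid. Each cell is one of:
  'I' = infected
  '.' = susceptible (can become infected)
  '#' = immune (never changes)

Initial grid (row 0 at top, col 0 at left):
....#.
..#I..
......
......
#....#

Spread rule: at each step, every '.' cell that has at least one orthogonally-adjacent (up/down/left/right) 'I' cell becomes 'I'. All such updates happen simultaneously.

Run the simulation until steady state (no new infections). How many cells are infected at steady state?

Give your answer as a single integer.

Answer: 26

Derivation:
Step 0 (initial): 1 infected
Step 1: +3 new -> 4 infected
Step 2: +5 new -> 9 infected
Step 3: +7 new -> 16 infected
Step 4: +7 new -> 23 infected
Step 5: +3 new -> 26 infected
Step 6: +0 new -> 26 infected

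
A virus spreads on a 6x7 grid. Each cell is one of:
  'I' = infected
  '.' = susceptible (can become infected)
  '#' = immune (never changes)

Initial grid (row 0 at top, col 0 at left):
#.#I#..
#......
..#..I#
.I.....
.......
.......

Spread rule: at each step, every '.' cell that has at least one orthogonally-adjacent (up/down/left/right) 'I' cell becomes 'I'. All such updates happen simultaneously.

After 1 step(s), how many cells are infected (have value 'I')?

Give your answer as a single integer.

Step 0 (initial): 3 infected
Step 1: +8 new -> 11 infected

Answer: 11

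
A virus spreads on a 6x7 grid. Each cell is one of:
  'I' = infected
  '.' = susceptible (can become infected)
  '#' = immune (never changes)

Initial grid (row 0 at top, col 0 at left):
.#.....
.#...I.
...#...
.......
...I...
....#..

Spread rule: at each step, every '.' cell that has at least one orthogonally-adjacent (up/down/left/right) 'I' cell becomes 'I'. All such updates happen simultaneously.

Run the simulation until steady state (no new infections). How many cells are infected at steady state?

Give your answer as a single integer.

Step 0 (initial): 2 infected
Step 1: +8 new -> 10 infected
Step 2: +11 new -> 21 infected
Step 3: +9 new -> 30 infected
Step 4: +5 new -> 35 infected
Step 5: +1 new -> 36 infected
Step 6: +1 new -> 37 infected
Step 7: +1 new -> 38 infected
Step 8: +0 new -> 38 infected

Answer: 38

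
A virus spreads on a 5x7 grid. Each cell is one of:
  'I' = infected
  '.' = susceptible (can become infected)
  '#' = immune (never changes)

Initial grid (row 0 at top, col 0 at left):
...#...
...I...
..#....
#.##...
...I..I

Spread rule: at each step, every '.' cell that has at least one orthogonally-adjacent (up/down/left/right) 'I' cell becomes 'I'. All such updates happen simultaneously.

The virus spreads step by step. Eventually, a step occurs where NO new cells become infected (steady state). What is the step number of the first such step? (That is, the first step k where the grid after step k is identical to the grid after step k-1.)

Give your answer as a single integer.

Answer: 5

Derivation:
Step 0 (initial): 3 infected
Step 1: +7 new -> 10 infected
Step 2: +9 new -> 19 infected
Step 3: +8 new -> 27 infected
Step 4: +3 new -> 30 infected
Step 5: +0 new -> 30 infected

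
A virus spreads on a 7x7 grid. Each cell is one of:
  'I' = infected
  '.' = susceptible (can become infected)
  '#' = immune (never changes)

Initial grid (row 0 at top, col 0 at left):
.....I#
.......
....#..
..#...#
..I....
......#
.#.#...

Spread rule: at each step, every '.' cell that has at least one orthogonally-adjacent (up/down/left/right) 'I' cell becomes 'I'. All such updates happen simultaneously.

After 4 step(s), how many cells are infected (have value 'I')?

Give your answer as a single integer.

Step 0 (initial): 2 infected
Step 1: +5 new -> 7 infected
Step 2: +11 new -> 18 infected
Step 3: +11 new -> 29 infected
Step 4: +9 new -> 38 infected

Answer: 38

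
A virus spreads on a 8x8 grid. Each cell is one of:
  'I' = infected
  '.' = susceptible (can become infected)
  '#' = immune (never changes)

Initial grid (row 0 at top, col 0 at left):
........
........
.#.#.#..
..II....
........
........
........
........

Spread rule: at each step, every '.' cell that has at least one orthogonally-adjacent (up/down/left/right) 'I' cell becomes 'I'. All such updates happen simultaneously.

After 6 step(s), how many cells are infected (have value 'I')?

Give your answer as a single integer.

Answer: 57

Derivation:
Step 0 (initial): 2 infected
Step 1: +5 new -> 7 infected
Step 2: +8 new -> 15 infected
Step 3: +12 new -> 27 infected
Step 4: +14 new -> 41 infected
Step 5: +10 new -> 51 infected
Step 6: +6 new -> 57 infected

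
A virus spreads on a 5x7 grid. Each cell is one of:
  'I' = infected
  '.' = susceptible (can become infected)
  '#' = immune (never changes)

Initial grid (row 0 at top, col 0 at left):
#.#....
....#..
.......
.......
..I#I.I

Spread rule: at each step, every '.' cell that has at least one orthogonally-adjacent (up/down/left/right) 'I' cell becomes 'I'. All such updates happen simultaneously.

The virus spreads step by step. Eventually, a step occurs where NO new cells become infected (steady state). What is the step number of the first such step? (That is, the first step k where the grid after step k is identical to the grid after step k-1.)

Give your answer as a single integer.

Answer: 7

Derivation:
Step 0 (initial): 3 infected
Step 1: +5 new -> 8 infected
Step 2: +7 new -> 15 infected
Step 3: +6 new -> 21 infected
Step 4: +5 new -> 26 infected
Step 5: +4 new -> 30 infected
Step 6: +1 new -> 31 infected
Step 7: +0 new -> 31 infected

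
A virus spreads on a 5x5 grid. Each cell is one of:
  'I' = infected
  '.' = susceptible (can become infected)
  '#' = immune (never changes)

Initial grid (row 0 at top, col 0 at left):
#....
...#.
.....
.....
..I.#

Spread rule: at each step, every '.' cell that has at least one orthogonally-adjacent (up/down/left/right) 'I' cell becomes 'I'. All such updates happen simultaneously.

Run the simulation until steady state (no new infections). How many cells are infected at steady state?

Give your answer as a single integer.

Step 0 (initial): 1 infected
Step 1: +3 new -> 4 infected
Step 2: +4 new -> 8 infected
Step 3: +5 new -> 13 infected
Step 4: +4 new -> 17 infected
Step 5: +4 new -> 21 infected
Step 6: +1 new -> 22 infected
Step 7: +0 new -> 22 infected

Answer: 22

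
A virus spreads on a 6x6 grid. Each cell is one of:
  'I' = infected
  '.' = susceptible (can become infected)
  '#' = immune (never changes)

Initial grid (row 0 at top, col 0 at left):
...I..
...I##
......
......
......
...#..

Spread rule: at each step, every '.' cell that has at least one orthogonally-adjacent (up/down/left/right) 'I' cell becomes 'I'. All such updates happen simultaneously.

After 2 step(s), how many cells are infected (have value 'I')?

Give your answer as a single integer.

Step 0 (initial): 2 infected
Step 1: +4 new -> 6 infected
Step 2: +6 new -> 12 infected

Answer: 12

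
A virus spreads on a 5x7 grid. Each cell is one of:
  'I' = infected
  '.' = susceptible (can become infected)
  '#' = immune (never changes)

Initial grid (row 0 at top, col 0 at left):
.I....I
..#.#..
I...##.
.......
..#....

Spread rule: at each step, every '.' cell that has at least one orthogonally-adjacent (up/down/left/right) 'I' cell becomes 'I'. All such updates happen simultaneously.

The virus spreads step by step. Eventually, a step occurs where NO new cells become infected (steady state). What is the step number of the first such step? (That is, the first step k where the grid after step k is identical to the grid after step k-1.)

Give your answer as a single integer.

Step 0 (initial): 3 infected
Step 1: +8 new -> 11 infected
Step 2: +7 new -> 18 infected
Step 3: +5 new -> 23 infected
Step 4: +3 new -> 26 infected
Step 5: +3 new -> 29 infected
Step 6: +1 new -> 30 infected
Step 7: +0 new -> 30 infected

Answer: 7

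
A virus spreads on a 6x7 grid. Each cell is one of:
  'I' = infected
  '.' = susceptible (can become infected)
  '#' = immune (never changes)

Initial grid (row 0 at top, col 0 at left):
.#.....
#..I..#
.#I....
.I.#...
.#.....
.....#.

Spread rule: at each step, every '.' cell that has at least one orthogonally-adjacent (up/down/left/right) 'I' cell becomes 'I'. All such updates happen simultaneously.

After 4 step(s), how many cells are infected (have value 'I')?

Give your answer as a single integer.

Step 0 (initial): 3 infected
Step 1: +6 new -> 9 infected
Step 2: +8 new -> 17 infected
Step 3: +6 new -> 23 infected
Step 4: +6 new -> 29 infected

Answer: 29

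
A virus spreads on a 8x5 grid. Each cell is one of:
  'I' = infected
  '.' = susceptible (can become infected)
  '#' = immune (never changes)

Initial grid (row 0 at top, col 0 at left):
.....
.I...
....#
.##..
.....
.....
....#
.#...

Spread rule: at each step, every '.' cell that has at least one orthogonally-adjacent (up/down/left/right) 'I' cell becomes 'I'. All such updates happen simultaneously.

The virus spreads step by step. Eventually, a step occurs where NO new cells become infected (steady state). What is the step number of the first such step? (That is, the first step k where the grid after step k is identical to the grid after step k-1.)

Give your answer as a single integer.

Answer: 10

Derivation:
Step 0 (initial): 1 infected
Step 1: +4 new -> 5 infected
Step 2: +5 new -> 10 infected
Step 3: +4 new -> 14 infected
Step 4: +3 new -> 17 infected
Step 5: +4 new -> 21 infected
Step 6: +5 new -> 26 infected
Step 7: +5 new -> 31 infected
Step 8: +2 new -> 33 infected
Step 9: +2 new -> 35 infected
Step 10: +0 new -> 35 infected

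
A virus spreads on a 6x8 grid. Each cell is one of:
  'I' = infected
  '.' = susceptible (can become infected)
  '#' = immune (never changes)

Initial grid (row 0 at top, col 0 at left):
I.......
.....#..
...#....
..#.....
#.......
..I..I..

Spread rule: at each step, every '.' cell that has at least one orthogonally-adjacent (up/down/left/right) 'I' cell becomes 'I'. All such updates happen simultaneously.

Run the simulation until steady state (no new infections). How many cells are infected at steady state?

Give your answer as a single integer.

Step 0 (initial): 3 infected
Step 1: +8 new -> 11 infected
Step 2: +10 new -> 21 infected
Step 3: +10 new -> 31 infected
Step 4: +6 new -> 37 infected
Step 5: +4 new -> 41 infected
Step 6: +2 new -> 43 infected
Step 7: +1 new -> 44 infected
Step 8: +0 new -> 44 infected

Answer: 44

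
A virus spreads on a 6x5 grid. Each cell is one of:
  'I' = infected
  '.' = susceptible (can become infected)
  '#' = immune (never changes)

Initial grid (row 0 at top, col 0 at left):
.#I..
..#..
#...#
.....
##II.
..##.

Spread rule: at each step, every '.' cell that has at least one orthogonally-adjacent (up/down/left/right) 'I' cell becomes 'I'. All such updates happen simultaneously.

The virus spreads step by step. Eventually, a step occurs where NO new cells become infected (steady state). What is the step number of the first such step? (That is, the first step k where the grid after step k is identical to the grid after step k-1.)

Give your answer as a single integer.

Answer: 7

Derivation:
Step 0 (initial): 3 infected
Step 1: +4 new -> 7 infected
Step 2: +7 new -> 14 infected
Step 3: +3 new -> 17 infected
Step 4: +1 new -> 18 infected
Step 5: +1 new -> 19 infected
Step 6: +1 new -> 20 infected
Step 7: +0 new -> 20 infected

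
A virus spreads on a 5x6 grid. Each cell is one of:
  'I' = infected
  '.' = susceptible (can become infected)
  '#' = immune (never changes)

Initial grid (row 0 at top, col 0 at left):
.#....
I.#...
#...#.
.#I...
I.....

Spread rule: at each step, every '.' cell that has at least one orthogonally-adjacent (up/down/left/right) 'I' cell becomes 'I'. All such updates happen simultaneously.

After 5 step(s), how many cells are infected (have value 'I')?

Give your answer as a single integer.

Answer: 24

Derivation:
Step 0 (initial): 3 infected
Step 1: +7 new -> 10 infected
Step 2: +4 new -> 14 infected
Step 3: +3 new -> 17 infected
Step 4: +4 new -> 21 infected
Step 5: +3 new -> 24 infected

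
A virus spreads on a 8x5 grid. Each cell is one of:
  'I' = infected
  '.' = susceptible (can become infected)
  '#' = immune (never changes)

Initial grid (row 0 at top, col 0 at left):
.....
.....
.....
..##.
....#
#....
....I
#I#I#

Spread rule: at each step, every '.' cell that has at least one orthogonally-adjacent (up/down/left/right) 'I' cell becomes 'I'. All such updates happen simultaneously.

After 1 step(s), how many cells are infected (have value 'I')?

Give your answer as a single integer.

Answer: 6

Derivation:
Step 0 (initial): 3 infected
Step 1: +3 new -> 6 infected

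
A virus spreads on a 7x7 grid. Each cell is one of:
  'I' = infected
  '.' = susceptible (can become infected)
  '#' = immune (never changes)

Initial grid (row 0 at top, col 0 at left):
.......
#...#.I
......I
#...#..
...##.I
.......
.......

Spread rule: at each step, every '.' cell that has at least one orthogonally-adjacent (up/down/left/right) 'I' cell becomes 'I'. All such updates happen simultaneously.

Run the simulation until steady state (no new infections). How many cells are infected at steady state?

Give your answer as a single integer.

Step 0 (initial): 3 infected
Step 1: +6 new -> 9 infected
Step 2: +5 new -> 14 infected
Step 3: +4 new -> 18 infected
Step 4: +6 new -> 24 infected
Step 5: +6 new -> 30 infected
Step 6: +7 new -> 37 infected
Step 7: +4 new -> 41 infected
Step 8: +2 new -> 43 infected
Step 9: +0 new -> 43 infected

Answer: 43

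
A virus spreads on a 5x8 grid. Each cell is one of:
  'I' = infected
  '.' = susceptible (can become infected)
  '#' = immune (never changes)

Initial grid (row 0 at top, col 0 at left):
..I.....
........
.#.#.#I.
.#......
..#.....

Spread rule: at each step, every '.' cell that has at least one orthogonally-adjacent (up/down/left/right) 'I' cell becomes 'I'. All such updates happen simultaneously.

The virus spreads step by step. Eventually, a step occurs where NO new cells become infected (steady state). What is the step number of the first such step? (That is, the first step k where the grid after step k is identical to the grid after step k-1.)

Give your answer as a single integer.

Answer: 8

Derivation:
Step 0 (initial): 2 infected
Step 1: +6 new -> 8 infected
Step 2: +11 new -> 19 infected
Step 3: +8 new -> 27 infected
Step 4: +4 new -> 31 infected
Step 5: +2 new -> 33 infected
Step 6: +1 new -> 34 infected
Step 7: +1 new -> 35 infected
Step 8: +0 new -> 35 infected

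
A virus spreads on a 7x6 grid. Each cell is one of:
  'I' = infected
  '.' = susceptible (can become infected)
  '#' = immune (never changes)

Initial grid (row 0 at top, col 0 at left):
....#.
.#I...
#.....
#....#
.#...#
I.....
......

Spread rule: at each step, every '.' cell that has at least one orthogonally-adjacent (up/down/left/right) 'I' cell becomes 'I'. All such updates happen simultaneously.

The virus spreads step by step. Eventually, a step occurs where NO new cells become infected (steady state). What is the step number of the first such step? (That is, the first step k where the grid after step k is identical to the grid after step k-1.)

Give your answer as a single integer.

Answer: 7

Derivation:
Step 0 (initial): 2 infected
Step 1: +6 new -> 8 infected
Step 2: +8 new -> 16 infected
Step 3: +8 new -> 24 infected
Step 4: +7 new -> 31 infected
Step 5: +3 new -> 34 infected
Step 6: +1 new -> 35 infected
Step 7: +0 new -> 35 infected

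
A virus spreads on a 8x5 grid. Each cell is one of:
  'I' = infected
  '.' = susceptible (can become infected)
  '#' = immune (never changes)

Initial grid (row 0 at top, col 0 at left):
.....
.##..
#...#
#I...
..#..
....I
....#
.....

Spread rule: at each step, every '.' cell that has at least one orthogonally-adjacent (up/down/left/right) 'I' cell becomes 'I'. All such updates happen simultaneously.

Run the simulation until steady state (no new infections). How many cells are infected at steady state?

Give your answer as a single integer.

Step 0 (initial): 2 infected
Step 1: +5 new -> 7 infected
Step 2: +8 new -> 15 infected
Step 3: +5 new -> 20 infected
Step 4: +5 new -> 25 infected
Step 5: +3 new -> 28 infected
Step 6: +2 new -> 30 infected
Step 7: +1 new -> 31 infected
Step 8: +1 new -> 32 infected
Step 9: +1 new -> 33 infected
Step 10: +0 new -> 33 infected

Answer: 33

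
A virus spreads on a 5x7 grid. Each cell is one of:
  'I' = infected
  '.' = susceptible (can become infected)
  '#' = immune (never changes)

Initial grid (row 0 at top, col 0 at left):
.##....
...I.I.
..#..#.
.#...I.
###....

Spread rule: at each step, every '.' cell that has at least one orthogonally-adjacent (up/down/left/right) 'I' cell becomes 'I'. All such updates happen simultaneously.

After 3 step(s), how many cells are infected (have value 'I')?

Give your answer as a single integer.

Step 0 (initial): 3 infected
Step 1: +9 new -> 12 infected
Step 2: +8 new -> 20 infected
Step 3: +4 new -> 24 infected

Answer: 24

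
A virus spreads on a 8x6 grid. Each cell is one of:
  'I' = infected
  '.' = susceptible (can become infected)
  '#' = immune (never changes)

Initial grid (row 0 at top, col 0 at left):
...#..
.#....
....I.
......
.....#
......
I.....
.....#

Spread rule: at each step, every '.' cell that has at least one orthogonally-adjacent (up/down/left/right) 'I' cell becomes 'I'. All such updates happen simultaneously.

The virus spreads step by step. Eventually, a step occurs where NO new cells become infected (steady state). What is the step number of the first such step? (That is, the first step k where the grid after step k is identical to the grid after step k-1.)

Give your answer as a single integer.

Step 0 (initial): 2 infected
Step 1: +7 new -> 9 infected
Step 2: +11 new -> 20 infected
Step 3: +11 new -> 31 infected
Step 4: +8 new -> 39 infected
Step 5: +4 new -> 43 infected
Step 6: +1 new -> 44 infected
Step 7: +0 new -> 44 infected

Answer: 7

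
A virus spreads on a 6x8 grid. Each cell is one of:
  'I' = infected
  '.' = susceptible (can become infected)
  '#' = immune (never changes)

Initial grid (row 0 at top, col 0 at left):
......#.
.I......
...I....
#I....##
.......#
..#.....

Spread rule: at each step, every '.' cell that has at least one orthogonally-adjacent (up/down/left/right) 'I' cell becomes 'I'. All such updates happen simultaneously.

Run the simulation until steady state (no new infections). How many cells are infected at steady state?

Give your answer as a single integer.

Step 0 (initial): 3 infected
Step 1: +10 new -> 13 infected
Step 2: +11 new -> 24 infected
Step 3: +7 new -> 31 infected
Step 4: +5 new -> 36 infected
Step 5: +3 new -> 39 infected
Step 6: +2 new -> 41 infected
Step 7: +1 new -> 42 infected
Step 8: +0 new -> 42 infected

Answer: 42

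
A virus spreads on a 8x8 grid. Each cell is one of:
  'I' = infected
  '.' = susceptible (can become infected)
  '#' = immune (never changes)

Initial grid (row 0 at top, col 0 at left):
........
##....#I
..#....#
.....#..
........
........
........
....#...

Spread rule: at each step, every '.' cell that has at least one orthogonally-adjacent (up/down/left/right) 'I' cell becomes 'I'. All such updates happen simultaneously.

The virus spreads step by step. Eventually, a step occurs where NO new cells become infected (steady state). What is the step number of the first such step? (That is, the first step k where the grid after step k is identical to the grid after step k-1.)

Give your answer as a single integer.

Step 0 (initial): 1 infected
Step 1: +1 new -> 2 infected
Step 2: +1 new -> 3 infected
Step 3: +1 new -> 4 infected
Step 4: +2 new -> 6 infected
Step 5: +3 new -> 9 infected
Step 6: +4 new -> 13 infected
Step 7: +5 new -> 18 infected
Step 8: +5 new -> 23 infected
Step 9: +6 new -> 29 infected
Step 10: +7 new -> 36 infected
Step 11: +8 new -> 44 infected
Step 12: +7 new -> 51 infected
Step 13: +3 new -> 54 infected
Step 14: +2 new -> 56 infected
Step 15: +1 new -> 57 infected
Step 16: +0 new -> 57 infected

Answer: 16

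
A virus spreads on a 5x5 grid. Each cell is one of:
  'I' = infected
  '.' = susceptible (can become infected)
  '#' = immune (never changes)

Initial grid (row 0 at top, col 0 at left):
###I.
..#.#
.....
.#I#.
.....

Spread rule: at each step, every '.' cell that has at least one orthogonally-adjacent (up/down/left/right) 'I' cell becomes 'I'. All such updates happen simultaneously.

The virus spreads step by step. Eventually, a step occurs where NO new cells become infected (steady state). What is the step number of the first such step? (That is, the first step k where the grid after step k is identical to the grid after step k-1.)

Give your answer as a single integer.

Answer: 5

Derivation:
Step 0 (initial): 2 infected
Step 1: +4 new -> 6 infected
Step 2: +4 new -> 10 infected
Step 3: +5 new -> 15 infected
Step 4: +3 new -> 18 infected
Step 5: +0 new -> 18 infected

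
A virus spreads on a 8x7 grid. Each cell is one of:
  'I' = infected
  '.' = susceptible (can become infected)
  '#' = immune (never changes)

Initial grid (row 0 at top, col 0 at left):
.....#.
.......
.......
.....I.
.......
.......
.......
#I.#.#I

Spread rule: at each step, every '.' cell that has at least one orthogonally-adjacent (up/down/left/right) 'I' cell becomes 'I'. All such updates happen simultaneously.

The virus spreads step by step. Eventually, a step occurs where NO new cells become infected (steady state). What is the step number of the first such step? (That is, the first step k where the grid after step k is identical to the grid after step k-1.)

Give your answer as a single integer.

Answer: 9

Derivation:
Step 0 (initial): 3 infected
Step 1: +7 new -> 10 infected
Step 2: +12 new -> 22 infected
Step 3: +11 new -> 33 infected
Step 4: +9 new -> 42 infected
Step 5: +4 new -> 46 infected
Step 6: +3 new -> 49 infected
Step 7: +2 new -> 51 infected
Step 8: +1 new -> 52 infected
Step 9: +0 new -> 52 infected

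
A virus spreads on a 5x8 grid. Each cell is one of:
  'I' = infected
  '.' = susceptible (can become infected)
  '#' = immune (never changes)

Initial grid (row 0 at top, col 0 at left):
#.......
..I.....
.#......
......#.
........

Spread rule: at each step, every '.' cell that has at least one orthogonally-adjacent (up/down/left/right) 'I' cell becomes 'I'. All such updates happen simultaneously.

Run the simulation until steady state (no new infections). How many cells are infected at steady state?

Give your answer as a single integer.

Step 0 (initial): 1 infected
Step 1: +4 new -> 5 infected
Step 2: +6 new -> 11 infected
Step 3: +7 new -> 18 infected
Step 4: +7 new -> 25 infected
Step 5: +6 new -> 31 infected
Step 6: +3 new -> 34 infected
Step 7: +2 new -> 36 infected
Step 8: +1 new -> 37 infected
Step 9: +0 new -> 37 infected

Answer: 37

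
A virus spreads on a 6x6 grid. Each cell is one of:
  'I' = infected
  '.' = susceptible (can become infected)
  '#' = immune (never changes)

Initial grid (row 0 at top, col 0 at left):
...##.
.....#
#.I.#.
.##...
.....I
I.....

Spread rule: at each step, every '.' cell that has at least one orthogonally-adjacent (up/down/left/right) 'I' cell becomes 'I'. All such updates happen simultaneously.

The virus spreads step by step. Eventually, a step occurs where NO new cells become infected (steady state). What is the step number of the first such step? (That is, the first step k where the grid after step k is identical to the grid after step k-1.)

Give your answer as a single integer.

Answer: 5

Derivation:
Step 0 (initial): 3 infected
Step 1: +8 new -> 11 infected
Step 2: +11 new -> 22 infected
Step 3: +5 new -> 27 infected
Step 4: +1 new -> 28 infected
Step 5: +0 new -> 28 infected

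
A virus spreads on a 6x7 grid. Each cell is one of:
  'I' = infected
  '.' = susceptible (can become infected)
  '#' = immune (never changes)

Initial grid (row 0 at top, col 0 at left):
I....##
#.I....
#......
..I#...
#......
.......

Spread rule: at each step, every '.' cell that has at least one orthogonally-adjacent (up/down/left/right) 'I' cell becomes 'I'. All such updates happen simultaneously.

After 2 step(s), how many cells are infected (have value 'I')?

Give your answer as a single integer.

Step 0 (initial): 3 infected
Step 1: +7 new -> 10 infected
Step 2: +8 new -> 18 infected

Answer: 18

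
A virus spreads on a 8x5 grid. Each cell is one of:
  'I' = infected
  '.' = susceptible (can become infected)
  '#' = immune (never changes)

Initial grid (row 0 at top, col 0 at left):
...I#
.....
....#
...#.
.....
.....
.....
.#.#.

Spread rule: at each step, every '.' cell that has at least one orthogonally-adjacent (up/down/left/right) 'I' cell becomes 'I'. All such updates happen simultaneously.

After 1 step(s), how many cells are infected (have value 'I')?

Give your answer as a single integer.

Answer: 3

Derivation:
Step 0 (initial): 1 infected
Step 1: +2 new -> 3 infected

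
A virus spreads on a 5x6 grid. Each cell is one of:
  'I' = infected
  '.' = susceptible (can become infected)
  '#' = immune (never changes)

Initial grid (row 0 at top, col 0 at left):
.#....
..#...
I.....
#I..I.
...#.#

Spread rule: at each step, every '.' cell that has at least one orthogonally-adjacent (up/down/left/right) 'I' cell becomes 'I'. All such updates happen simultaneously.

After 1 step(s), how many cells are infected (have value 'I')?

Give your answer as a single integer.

Answer: 11

Derivation:
Step 0 (initial): 3 infected
Step 1: +8 new -> 11 infected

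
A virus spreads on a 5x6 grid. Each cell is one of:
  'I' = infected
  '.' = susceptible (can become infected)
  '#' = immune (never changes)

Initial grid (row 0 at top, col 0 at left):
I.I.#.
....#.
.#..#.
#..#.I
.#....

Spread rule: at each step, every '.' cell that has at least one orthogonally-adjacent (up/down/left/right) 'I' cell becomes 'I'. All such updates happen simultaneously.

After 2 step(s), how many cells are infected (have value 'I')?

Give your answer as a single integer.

Answer: 16

Derivation:
Step 0 (initial): 3 infected
Step 1: +7 new -> 10 infected
Step 2: +6 new -> 16 infected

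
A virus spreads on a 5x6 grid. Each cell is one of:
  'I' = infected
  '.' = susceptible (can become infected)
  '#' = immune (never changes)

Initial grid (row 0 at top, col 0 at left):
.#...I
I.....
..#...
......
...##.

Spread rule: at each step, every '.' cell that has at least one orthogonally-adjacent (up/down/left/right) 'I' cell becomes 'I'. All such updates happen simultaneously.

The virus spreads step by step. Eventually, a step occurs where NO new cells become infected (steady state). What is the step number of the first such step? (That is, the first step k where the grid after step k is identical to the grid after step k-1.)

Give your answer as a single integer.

Answer: 6

Derivation:
Step 0 (initial): 2 infected
Step 1: +5 new -> 7 infected
Step 2: +6 new -> 13 infected
Step 3: +6 new -> 19 infected
Step 4: +5 new -> 24 infected
Step 5: +2 new -> 26 infected
Step 6: +0 new -> 26 infected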